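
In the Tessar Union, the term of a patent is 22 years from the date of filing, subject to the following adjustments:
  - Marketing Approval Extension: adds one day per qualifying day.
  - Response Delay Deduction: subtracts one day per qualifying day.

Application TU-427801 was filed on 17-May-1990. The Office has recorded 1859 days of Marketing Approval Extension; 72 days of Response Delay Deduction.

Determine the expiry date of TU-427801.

2017-04-08

Base term: filing date + 22 years → 17 May 2012.
Marketing Approval Extension: +1859 days → 19 June 2017.
Response Delay Deduction: −72 days → 8 April 2017.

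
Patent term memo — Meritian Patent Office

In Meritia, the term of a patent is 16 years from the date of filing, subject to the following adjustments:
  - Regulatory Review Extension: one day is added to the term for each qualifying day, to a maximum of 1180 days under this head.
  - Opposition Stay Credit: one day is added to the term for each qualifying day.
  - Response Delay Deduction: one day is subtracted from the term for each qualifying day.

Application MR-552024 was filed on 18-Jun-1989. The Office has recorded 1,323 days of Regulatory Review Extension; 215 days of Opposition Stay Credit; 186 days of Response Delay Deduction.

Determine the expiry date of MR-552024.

2008-10-09

Base term: filing date + 16 years → 18 June 2005.
Regulatory Review Extension: 1323 days claimed exceeds the 1180-day cap, so +1180 days → 10 September 2008.
Opposition Stay Credit: +215 days → 13 April 2009.
Response Delay Deduction: −186 days → 9 October 2008.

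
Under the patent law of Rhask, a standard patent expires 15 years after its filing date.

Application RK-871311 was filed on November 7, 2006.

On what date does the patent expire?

Filing date + 15 years → 7 November 2021.

November 7, 2021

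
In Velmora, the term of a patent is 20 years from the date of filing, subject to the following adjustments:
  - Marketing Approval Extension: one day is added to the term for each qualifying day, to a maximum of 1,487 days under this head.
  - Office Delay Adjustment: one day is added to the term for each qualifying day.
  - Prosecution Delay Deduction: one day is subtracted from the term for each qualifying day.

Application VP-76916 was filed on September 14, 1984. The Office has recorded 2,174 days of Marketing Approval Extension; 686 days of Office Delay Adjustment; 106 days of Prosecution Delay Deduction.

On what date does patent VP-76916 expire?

Base term: filing date + 20 years → 14 September 2004.
Marketing Approval Extension: 2174 days claimed exceeds the 1487-day cap, so +1487 days → 10 October 2008.
Office Delay Adjustment: +686 days → 27 August 2010.
Prosecution Delay Deduction: −106 days → 13 May 2010.

May 13, 2010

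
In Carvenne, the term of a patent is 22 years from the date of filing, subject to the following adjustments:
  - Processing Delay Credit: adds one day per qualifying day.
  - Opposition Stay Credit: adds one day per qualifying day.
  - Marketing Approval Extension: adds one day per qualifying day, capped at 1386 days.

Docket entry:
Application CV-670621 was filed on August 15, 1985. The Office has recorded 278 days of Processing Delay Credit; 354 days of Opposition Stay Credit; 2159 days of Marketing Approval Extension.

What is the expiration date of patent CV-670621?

Base term: filing date + 22 years → 15 August 2007.
Processing Delay Credit: +278 days → 19 May 2008.
Opposition Stay Credit: +354 days → 8 May 2009.
Marketing Approval Extension: 2159 days claimed exceeds the 1386-day cap, so +1386 days → 22 February 2013.

2013-02-22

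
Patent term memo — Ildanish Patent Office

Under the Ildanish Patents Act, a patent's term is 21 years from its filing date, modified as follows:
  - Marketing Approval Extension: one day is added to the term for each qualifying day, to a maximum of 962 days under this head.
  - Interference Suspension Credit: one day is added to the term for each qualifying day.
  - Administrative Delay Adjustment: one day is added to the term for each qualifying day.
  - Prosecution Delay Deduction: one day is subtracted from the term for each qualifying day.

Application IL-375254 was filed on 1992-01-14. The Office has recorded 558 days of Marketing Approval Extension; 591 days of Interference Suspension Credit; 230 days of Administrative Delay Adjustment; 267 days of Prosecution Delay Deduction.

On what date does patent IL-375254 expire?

2016-01-31

Base term: filing date + 21 years → 14 January 2013.
Marketing Approval Extension: 558 days (within the 962-day cap) → +558 days → 26 July 2014.
Interference Suspension Credit: +591 days → 8 March 2016.
Administrative Delay Adjustment: +230 days → 24 October 2016.
Prosecution Delay Deduction: −267 days → 31 January 2016.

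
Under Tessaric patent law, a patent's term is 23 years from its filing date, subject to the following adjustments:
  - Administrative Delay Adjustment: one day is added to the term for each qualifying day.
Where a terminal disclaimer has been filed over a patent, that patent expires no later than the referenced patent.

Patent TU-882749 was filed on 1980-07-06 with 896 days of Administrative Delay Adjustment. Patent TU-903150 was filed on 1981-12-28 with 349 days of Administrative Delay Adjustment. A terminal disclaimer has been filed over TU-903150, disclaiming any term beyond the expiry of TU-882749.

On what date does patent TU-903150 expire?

December 12, 2005

Natural term of TU-903150:
  Base: filing + 23 years → 28 December 2004.
  Administrative Delay Adjustment: +349 days → 12 December 2005.
Expiry of referenced patent TU-882749:
  Base: filing + 23 years → 6 July 2003.
  Administrative Delay Adjustment: +896 days → 18 December 2005.
Terminal disclaimer: TU-903150 expires on the earlier of 12 December 2005 and 18 December 2005.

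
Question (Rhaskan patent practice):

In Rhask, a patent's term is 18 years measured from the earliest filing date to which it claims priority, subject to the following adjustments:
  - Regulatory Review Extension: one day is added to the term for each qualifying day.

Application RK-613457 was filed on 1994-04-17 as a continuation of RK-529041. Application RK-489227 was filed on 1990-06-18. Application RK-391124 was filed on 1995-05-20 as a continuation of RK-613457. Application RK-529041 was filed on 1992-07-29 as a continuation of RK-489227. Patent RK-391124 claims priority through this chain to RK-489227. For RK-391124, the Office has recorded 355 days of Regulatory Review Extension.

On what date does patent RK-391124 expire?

June 8, 2009

Earliest priority filing: 18 June 1990.
Base term: 18 June 1990 + 18 years → 18 June 2008.
Regulatory Review Extension: +355 days → 8 June 2009.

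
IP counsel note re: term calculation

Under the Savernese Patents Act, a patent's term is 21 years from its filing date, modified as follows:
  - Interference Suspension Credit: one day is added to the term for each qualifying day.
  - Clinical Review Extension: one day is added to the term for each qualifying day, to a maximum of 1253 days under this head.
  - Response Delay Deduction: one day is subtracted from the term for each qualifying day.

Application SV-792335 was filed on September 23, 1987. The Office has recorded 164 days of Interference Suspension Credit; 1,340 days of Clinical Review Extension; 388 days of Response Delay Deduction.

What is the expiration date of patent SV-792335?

Base term: filing date + 21 years → 23 September 2008.
Interference Suspension Credit: +164 days → 6 March 2009.
Clinical Review Extension: 1340 days claimed exceeds the 1253-day cap, so +1253 days → 10 August 2012.
Response Delay Deduction: −388 days → 19 July 2011.

2011-07-19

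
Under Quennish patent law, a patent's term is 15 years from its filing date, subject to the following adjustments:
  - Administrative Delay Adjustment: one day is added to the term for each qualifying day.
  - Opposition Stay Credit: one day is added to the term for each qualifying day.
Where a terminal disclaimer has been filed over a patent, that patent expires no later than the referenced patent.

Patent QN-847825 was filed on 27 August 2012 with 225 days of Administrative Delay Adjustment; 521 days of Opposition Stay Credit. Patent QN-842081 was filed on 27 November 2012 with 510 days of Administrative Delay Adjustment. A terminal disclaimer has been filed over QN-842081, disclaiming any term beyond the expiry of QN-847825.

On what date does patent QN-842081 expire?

April 20, 2029

Natural term of QN-842081:
  Base: filing + 15 years → 27 November 2027.
  Administrative Delay Adjustment: +510 days → 20 April 2029.
Expiry of referenced patent QN-847825:
  Base: filing + 15 years → 27 August 2027.
  Administrative Delay Adjustment: +225 days → 8 April 2028.
  Opposition Stay Credit: +521 days → 11 September 2029.
Terminal disclaimer: QN-842081 expires on the earlier of 20 April 2029 and 11 September 2029.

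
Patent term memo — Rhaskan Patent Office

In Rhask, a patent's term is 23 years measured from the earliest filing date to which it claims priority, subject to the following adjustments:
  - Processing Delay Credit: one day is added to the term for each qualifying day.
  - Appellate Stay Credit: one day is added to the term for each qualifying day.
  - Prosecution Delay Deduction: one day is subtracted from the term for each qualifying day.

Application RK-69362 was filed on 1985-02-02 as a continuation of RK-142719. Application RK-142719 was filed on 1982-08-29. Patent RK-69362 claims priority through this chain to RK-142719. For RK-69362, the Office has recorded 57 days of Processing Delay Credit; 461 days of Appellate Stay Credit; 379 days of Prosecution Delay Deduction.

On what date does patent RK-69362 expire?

January 15, 2006

Earliest priority filing: 29 August 1982.
Base term: 29 August 1982 + 23 years → 29 August 2005.
Processing Delay Credit: +57 days → 25 October 2005.
Appellate Stay Credit: +461 days → 29 January 2007.
Prosecution Delay Deduction: −379 days → 15 January 2006.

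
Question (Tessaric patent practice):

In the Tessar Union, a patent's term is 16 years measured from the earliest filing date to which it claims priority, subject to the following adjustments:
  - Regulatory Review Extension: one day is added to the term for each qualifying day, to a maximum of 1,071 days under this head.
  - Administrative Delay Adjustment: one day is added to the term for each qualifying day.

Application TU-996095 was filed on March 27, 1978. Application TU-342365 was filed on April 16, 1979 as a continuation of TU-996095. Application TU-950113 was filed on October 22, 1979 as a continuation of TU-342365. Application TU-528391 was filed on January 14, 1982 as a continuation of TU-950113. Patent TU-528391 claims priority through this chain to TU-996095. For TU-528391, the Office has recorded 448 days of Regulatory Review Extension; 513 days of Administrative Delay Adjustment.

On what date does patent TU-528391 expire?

1996-11-12

Earliest priority filing: 27 March 1978.
Base term: 27 March 1978 + 16 years → 27 March 1994.
Regulatory Review Extension: 448 days (within the 1071-day cap) → +448 days → 18 June 1995.
Administrative Delay Adjustment: +513 days → 12 November 1996.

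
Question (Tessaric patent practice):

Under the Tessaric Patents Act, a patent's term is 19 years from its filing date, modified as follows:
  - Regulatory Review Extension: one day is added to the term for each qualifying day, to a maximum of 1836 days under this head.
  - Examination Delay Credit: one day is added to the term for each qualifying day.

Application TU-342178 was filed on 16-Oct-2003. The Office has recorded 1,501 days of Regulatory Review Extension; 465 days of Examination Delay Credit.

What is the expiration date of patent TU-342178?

Base term: filing date + 19 years → 16 October 2022.
Regulatory Review Extension: 1501 days (within the 1836-day cap) → +1501 days → 25 November 2026.
Examination Delay Credit: +465 days → 4 March 2028.

March 4, 2028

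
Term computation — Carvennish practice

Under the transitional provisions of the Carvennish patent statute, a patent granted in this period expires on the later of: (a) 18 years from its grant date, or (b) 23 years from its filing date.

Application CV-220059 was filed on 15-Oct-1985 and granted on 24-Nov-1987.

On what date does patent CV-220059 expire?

(a) grant + 18 years → 24 November 2005.
(b) filing + 23 years → 15 October 2008.
Later of the two: 15 October 2008.

October 15, 2008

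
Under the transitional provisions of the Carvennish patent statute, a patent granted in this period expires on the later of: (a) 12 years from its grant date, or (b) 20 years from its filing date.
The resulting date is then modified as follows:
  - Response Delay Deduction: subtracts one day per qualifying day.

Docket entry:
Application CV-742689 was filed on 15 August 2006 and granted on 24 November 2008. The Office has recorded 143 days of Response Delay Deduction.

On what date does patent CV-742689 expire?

(a) grant + 12 years → 24 November 2020.
(b) filing + 20 years → 15 August 2026.
Later of the two: 15 August 2026.
Response Delay Deduction: −143 days → 25 March 2026.

March 25, 2026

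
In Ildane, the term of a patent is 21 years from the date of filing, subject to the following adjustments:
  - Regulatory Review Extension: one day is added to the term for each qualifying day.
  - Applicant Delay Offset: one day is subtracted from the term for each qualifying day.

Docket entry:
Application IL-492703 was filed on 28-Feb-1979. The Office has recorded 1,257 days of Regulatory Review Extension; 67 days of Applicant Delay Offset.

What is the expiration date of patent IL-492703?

2003-06-02

Base term: filing date + 21 years → 28 February 2000.
Regulatory Review Extension: +1257 days → 8 August 2003.
Applicant Delay Offset: −67 days → 2 June 2003.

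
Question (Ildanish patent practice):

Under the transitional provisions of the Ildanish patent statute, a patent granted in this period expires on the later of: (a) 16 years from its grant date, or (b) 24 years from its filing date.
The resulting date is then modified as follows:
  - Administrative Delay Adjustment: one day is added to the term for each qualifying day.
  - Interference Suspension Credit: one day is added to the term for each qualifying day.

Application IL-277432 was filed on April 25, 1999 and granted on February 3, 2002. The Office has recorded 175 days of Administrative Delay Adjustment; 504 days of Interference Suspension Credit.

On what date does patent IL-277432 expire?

(a) grant + 16 years → 3 February 2018.
(b) filing + 24 years → 25 April 2023.
Later of the two: 25 April 2023.
Administrative Delay Adjustment: +175 days → 17 October 2023.
Interference Suspension Credit: +504 days → 4 March 2025.

2025-03-04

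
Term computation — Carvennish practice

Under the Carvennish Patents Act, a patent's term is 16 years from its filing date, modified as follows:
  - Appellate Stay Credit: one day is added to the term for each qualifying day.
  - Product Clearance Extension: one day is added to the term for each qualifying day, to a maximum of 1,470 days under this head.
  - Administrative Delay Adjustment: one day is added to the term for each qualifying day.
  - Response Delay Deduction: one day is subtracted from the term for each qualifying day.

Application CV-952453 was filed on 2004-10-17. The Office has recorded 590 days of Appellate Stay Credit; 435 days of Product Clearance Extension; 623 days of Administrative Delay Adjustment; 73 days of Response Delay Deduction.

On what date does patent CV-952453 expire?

February 8, 2025

Base term: filing date + 16 years → 17 October 2020.
Appellate Stay Credit: +590 days → 30 May 2022.
Product Clearance Extension: 435 days (within the 1470-day cap) → +435 days → 8 August 2023.
Administrative Delay Adjustment: +623 days → 22 April 2025.
Response Delay Deduction: −73 days → 8 February 2025.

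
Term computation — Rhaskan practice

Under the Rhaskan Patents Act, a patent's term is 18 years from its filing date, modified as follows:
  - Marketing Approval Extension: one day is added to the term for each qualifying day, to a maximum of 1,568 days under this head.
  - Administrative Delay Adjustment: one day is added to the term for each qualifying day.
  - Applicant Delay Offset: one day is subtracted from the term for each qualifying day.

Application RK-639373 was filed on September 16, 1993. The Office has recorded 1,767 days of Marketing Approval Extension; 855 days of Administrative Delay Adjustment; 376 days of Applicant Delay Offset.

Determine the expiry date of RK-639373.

2017-04-24

Base term: filing date + 18 years → 16 September 2011.
Marketing Approval Extension: 1767 days claimed exceeds the 1568-day cap, so +1568 days → 1 January 2016.
Administrative Delay Adjustment: +855 days → 5 May 2018.
Applicant Delay Offset: −376 days → 24 April 2017.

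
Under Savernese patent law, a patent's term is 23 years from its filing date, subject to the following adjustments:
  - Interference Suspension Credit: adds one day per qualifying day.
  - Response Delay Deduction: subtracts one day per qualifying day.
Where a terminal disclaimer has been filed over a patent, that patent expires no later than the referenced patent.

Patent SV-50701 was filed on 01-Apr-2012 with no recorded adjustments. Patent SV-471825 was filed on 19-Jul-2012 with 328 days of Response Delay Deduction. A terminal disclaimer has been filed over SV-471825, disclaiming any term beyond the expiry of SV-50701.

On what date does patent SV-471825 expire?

Natural term of SV-471825:
  Base: filing + 23 years → 19 July 2035.
  Response Delay Deduction: −328 days → 25 August 2034.
Expiry of referenced patent SV-50701:
  Base: filing + 23 years → 1 April 2035.
Terminal disclaimer: SV-471825 expires on the earlier of 25 August 2034 and 1 April 2035.

August 25, 2034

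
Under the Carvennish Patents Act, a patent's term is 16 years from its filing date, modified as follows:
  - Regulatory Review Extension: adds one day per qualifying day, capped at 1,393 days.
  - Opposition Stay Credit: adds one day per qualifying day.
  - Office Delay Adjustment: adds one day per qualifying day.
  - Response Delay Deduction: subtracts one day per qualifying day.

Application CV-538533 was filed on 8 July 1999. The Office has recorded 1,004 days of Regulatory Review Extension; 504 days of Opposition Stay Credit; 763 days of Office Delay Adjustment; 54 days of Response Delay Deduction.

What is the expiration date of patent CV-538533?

Base term: filing date + 16 years → 8 July 2015.
Regulatory Review Extension: 1004 days (within the 1393-day cap) → +1004 days → 7 April 2018.
Opposition Stay Credit: +504 days → 24 August 2019.
Office Delay Adjustment: +763 days → 25 September 2021.
Response Delay Deduction: −54 days → 2 August 2021.

August 2, 2021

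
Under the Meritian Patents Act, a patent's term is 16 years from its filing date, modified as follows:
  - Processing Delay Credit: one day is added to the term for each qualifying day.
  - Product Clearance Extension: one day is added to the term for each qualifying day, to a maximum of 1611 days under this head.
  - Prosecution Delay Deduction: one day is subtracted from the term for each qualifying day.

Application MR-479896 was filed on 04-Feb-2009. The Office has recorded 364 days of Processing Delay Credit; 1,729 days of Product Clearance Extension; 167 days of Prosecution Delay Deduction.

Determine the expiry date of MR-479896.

Base term: filing date + 16 years → 4 February 2025.
Processing Delay Credit: +364 days → 3 February 2026.
Product Clearance Extension: 1729 days claimed exceeds the 1611-day cap, so +1611 days → 3 July 2030.
Prosecution Delay Deduction: −167 days → 17 January 2030.

2030-01-17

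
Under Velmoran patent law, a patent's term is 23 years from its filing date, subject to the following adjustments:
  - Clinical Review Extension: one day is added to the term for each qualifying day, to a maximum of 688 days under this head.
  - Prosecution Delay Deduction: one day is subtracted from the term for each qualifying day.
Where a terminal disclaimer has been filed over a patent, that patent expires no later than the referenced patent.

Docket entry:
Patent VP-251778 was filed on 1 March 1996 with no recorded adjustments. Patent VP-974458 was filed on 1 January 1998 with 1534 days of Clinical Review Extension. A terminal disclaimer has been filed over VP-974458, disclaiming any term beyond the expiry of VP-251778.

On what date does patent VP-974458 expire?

Natural term of VP-974458:
  Base: filing + 23 years → 1 January 2021.
  Clinical Review Extension: 1534 days claimed exceeds the 688-day cap, so +688 days → 20 November 2022.
Expiry of referenced patent VP-251778:
  Base: filing + 23 years → 1 March 2019.
Terminal disclaimer: VP-974458 expires on the earlier of 20 November 2022 and 1 March 2019.

2019-03-01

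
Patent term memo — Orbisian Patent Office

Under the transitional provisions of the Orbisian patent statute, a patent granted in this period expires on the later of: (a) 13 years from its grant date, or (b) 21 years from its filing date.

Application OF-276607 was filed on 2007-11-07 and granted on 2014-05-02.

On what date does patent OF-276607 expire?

2028-11-07

(a) grant + 13 years → 2 May 2027.
(b) filing + 21 years → 7 November 2028.
Later of the two: 7 November 2028.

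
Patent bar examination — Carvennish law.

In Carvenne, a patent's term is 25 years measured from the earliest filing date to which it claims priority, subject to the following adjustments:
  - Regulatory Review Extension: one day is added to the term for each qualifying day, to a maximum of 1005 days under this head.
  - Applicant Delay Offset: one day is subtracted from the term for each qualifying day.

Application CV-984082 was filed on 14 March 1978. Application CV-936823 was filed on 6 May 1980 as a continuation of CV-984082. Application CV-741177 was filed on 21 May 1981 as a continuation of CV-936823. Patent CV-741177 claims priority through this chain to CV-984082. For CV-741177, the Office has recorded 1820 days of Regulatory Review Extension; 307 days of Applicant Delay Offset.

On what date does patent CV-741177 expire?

February 9, 2005

Earliest priority filing: 14 March 1978.
Base term: 14 March 1978 + 25 years → 14 March 2003.
Regulatory Review Extension: 1820 days claimed exceeds the 1005-day cap, so +1005 days → 13 December 2005.
Applicant Delay Offset: −307 days → 9 February 2005.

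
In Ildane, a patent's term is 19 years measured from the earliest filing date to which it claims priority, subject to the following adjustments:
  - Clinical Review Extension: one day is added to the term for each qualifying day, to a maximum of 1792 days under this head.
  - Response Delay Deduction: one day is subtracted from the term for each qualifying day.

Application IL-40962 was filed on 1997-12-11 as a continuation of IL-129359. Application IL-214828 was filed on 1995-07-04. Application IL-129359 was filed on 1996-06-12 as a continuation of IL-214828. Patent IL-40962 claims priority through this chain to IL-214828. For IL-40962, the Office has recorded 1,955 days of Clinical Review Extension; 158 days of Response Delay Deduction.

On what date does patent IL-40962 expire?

2018-12-24

Earliest priority filing: 4 July 1995.
Base term: 4 July 1995 + 19 years → 4 July 2014.
Clinical Review Extension: 1955 days claimed exceeds the 1792-day cap, so +1792 days → 31 May 2019.
Response Delay Deduction: −158 days → 24 December 2018.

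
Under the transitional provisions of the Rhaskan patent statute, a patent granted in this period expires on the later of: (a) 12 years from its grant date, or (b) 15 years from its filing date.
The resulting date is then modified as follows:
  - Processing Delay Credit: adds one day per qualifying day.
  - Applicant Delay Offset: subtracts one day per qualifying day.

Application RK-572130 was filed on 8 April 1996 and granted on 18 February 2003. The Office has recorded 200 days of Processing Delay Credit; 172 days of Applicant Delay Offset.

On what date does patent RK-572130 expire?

(a) grant + 12 years → 18 February 2015.
(b) filing + 15 years → 8 April 2011.
Later of the two: 18 February 2015.
Processing Delay Credit: +200 days → 6 September 2015.
Applicant Delay Offset: −172 days → 18 March 2015.

2015-03-18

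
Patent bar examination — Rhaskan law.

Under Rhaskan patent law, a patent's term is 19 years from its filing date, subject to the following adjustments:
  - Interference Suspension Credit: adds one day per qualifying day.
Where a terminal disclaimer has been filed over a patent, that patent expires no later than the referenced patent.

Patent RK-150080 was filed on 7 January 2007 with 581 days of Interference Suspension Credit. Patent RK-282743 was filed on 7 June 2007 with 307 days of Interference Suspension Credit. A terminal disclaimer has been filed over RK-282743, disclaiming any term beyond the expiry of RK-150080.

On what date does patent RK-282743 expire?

April 10, 2027

Natural term of RK-282743:
  Base: filing + 19 years → 7 June 2026.
  Interference Suspension Credit: +307 days → 10 April 2027.
Expiry of referenced patent RK-150080:
  Base: filing + 19 years → 7 January 2026.
  Interference Suspension Credit: +581 days → 11 August 2027.
Terminal disclaimer: RK-282743 expires on the earlier of 10 April 2027 and 11 August 2027.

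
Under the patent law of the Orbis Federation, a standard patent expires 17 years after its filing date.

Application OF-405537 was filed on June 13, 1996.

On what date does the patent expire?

June 13, 2013

Filing date + 17 years → 13 June 2013.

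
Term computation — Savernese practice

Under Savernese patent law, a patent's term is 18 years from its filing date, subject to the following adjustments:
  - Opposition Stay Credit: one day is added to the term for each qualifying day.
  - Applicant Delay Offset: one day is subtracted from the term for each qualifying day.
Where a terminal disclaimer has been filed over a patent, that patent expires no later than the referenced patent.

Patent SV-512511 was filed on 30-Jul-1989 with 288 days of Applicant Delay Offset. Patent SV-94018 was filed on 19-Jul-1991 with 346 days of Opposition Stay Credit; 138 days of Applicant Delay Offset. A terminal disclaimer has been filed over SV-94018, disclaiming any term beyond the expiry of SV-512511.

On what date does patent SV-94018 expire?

Natural term of SV-94018:
  Base: filing + 18 years → 19 July 2009.
  Opposition Stay Credit: +346 days → 30 June 2010.
  Applicant Delay Offset: −138 days → 12 February 2010.
Expiry of referenced patent SV-512511:
  Base: filing + 18 years → 30 July 2007.
  Applicant Delay Offset: −288 days → 15 October 2006.
Terminal disclaimer: SV-94018 expires on the earlier of 12 February 2010 and 15 October 2006.

2006-10-15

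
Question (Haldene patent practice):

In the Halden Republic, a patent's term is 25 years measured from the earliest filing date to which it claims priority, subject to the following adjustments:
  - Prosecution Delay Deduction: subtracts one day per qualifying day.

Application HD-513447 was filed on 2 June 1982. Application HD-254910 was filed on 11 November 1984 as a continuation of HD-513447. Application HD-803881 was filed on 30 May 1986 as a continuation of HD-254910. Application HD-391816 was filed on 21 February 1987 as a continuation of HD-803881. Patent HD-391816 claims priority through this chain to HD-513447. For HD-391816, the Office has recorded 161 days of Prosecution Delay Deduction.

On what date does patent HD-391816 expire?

December 23, 2006

Earliest priority filing: 2 June 1982.
Base term: 2 June 1982 + 25 years → 2 June 2007.
Prosecution Delay Deduction: −161 days → 23 December 2006.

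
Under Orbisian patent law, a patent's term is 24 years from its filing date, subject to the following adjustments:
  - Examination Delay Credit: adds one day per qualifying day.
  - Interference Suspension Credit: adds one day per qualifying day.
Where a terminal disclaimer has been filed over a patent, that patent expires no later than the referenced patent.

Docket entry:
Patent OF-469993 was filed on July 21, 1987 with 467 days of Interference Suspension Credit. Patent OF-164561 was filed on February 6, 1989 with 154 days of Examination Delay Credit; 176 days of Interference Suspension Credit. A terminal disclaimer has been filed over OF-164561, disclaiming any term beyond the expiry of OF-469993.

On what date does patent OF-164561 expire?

Natural term of OF-164561:
  Base: filing + 24 years → 6 February 2013.
  Examination Delay Credit: +154 days → 10 July 2013.
  Interference Suspension Credit: +176 days → 2 January 2014.
Expiry of referenced patent OF-469993:
  Base: filing + 24 years → 21 July 2011.
  Interference Suspension Credit: +467 days → 30 October 2012.
Terminal disclaimer: OF-164561 expires on the earlier of 2 January 2014 and 30 October 2012.

October 30, 2012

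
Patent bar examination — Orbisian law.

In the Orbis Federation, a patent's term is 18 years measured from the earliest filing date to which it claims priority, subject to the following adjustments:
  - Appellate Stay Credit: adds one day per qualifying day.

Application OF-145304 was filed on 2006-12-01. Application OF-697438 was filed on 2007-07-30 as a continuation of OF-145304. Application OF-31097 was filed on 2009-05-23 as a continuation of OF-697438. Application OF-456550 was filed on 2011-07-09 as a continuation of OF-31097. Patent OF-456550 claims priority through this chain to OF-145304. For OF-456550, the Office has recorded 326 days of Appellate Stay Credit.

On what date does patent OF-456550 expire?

Earliest priority filing: 1 December 2006.
Base term: 1 December 2006 + 18 years → 1 December 2024.
Appellate Stay Credit: +326 days → 23 October 2025.

October 23, 2025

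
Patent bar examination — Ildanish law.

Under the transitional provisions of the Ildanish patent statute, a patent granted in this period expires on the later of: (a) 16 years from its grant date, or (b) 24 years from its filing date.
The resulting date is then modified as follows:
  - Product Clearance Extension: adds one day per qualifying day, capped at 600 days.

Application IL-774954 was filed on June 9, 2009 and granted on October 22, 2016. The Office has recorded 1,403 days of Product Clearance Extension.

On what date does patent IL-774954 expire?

(a) grant + 16 years → 22 October 2032.
(b) filing + 24 years → 9 June 2033.
Later of the two: 9 June 2033.
Product Clearance Extension: 1403 days claimed exceeds the 600-day cap, so +600 days → 30 January 2035.

January 30, 2035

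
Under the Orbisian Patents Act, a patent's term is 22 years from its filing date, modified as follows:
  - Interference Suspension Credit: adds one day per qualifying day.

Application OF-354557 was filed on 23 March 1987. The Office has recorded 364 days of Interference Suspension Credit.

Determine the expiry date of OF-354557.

Base term: filing date + 22 years → 23 March 2009.
Interference Suspension Credit: +364 days → 22 March 2010.

March 22, 2010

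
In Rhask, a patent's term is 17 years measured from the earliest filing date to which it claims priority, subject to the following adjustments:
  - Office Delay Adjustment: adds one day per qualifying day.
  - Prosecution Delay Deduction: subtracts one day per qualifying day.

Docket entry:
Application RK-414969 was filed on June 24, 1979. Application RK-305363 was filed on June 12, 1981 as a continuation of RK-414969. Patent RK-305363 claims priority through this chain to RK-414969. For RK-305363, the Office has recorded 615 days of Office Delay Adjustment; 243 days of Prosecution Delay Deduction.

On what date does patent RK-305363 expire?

Earliest priority filing: 24 June 1979.
Base term: 24 June 1979 + 17 years → 24 June 1996.
Office Delay Adjustment: +615 days → 1 March 1998.
Prosecution Delay Deduction: −243 days → 1 July 1997.

1997-07-01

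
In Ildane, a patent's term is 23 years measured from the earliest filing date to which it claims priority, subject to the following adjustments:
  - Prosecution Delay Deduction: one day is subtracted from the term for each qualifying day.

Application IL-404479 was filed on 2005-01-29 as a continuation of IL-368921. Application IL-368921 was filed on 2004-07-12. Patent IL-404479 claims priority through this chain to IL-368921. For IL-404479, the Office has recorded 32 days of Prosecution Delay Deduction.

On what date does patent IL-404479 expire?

Earliest priority filing: 12 July 2004.
Base term: 12 July 2004 + 23 years → 12 July 2027.
Prosecution Delay Deduction: −32 days → 10 June 2027.

2027-06-10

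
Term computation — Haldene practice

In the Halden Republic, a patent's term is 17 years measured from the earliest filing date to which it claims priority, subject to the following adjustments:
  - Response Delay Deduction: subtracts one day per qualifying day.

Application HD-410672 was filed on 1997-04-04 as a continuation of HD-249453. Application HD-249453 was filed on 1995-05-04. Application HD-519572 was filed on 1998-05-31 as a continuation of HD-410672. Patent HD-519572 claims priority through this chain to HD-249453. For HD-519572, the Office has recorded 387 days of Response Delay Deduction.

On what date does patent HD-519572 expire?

2011-04-13

Earliest priority filing: 4 May 1995.
Base term: 4 May 1995 + 17 years → 4 May 2012.
Response Delay Deduction: −387 days → 13 April 2011.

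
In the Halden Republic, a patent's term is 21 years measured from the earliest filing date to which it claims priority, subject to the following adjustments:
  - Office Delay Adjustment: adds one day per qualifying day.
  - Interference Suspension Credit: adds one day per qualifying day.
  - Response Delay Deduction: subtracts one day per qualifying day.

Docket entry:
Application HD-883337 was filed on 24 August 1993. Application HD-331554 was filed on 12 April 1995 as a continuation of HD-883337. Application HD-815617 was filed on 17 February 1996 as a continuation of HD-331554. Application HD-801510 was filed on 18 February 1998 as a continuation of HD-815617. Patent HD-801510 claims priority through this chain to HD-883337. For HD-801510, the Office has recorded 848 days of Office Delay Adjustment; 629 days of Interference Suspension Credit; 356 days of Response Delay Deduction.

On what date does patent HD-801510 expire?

September 18, 2017

Earliest priority filing: 24 August 1993.
Base term: 24 August 1993 + 21 years → 24 August 2014.
Office Delay Adjustment: +848 days → 19 December 2016.
Interference Suspension Credit: +629 days → 9 September 2018.
Response Delay Deduction: −356 days → 18 September 2017.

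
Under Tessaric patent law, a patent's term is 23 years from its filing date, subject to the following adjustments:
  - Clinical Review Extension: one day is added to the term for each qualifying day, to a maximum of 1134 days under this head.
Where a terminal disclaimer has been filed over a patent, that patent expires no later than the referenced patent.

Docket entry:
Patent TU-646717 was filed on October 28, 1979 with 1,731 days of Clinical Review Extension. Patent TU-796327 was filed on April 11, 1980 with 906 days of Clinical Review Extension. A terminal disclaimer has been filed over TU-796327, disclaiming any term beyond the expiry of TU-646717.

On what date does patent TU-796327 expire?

October 3, 2005

Natural term of TU-796327:
  Base: filing + 23 years → 11 April 2003.
  Clinical Review Extension: 906 days (within the 1134-day cap) → +906 days → 3 October 2005.
Expiry of referenced patent TU-646717:
  Base: filing + 23 years → 28 October 2002.
  Clinical Review Extension: 1731 days claimed exceeds the 1134-day cap, so +1134 days → 5 December 2005.
Terminal disclaimer: TU-796327 expires on the earlier of 3 October 2005 and 5 December 2005.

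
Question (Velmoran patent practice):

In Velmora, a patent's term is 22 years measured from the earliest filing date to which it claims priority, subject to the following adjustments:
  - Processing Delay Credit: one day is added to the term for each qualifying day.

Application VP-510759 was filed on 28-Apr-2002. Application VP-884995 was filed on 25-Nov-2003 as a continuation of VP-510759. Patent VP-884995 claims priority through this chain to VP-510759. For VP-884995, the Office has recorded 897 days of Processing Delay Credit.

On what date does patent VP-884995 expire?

Earliest priority filing: 28 April 2002.
Base term: 28 April 2002 + 22 years → 28 April 2024.
Processing Delay Credit: +897 days → 12 October 2026.

October 12, 2026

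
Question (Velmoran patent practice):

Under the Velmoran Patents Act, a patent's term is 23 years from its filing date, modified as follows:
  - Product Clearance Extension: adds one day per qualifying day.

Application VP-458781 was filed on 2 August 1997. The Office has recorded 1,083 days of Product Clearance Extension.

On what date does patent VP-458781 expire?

Base term: filing date + 23 years → 2 August 2020.
Product Clearance Extension: +1083 days → 21 July 2023.

July 21, 2023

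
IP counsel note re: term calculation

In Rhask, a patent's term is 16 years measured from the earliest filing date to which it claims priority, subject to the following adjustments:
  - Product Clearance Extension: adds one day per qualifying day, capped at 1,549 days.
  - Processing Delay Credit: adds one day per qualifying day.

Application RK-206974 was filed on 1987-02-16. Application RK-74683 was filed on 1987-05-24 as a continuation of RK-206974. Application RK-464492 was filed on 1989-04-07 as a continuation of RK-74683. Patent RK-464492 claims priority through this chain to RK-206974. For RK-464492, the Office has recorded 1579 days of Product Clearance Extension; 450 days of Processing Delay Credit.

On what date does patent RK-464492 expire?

August 7, 2008

Earliest priority filing: 16 February 1987.
Base term: 16 February 1987 + 16 years → 16 February 2003.
Product Clearance Extension: 1579 days claimed exceeds the 1549-day cap, so +1549 days → 15 May 2007.
Processing Delay Credit: +450 days → 7 August 2008.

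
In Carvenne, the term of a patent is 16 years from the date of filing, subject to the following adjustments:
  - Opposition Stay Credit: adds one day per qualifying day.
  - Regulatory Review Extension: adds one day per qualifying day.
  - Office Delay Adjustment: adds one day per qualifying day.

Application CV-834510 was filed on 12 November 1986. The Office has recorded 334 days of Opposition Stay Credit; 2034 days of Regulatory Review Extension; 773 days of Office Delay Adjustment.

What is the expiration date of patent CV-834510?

June 19, 2011

Base term: filing date + 16 years → 12 November 2002.
Opposition Stay Credit: +334 days → 12 October 2003.
Regulatory Review Extension: +2034 days → 7 May 2009.
Office Delay Adjustment: +773 days → 19 June 2011.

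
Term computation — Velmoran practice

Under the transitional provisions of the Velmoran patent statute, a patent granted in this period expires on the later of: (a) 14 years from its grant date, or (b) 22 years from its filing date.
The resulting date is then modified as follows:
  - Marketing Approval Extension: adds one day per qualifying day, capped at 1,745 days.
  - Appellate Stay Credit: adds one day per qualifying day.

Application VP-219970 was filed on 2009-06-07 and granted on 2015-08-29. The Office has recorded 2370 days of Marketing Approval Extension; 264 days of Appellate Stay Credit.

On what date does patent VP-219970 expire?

(a) grant + 14 years → 29 August 2029.
(b) filing + 22 years → 7 June 2031.
Later of the two: 7 June 2031.
Marketing Approval Extension: 2370 days claimed exceeds the 1745-day cap, so +1745 days → 17 March 2036.
Appellate Stay Credit: +264 days → 6 December 2036.

2036-12-06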